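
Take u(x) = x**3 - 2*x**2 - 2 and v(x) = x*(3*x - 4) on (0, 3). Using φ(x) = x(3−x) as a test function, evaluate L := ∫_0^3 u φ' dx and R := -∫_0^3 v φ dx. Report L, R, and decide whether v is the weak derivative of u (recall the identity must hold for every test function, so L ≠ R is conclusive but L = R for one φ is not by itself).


LHS = -189/20, RHS = -189/20. Yes, v = u' weakly.

u(x) = x**3 - 2*x**2 - 2, classical derivative u'(x) = 3*x**2 - 4*x.
φ(x) = x(3−x), so φ'(x) = 3 - 2*x.
Note φ(0) = φ(3) = 0, so the boundary term u·φ vanishes.
LHS = ∫_0^3 u(x) φ'(x) dx = ∫_0^3 (-2*x^4 + 7*x^3 - 6*x^2 + 4*x - 6) dx. Term by term:
  ∫_0^3 -2*x^4 dx = -486/5;  ∫_0^3 7*x^3 dx = 567/4;  ∫_0^3 -6*x^2 dx = -54;
  ∫_0^3 4*x dx = 18;  ∫_0^3 -6 dx = -18.
Sum: -486/5 + 567/4 − 54 + 18 − 18 = -189/20.
So LHS = -189/20.
∫_0^3 v(x) φ(x) dx = ∫_0^3 (-3*x^4 + 13*x^3 - 12*x^2) dx. Term by term:
  ∫_0^3 -3*x^4 dx = -729/5;  ∫_0^3 13*x^3 dx = 1053/4;  ∫_0^3 -12*x^2 dx = -108.
Sum: -729/5 + 1053/4 − 108 = 189/20.
So RHS = -∫_0^3 v(x) φ(x) dx = -189/20.
LHS = RHS, so the identity holds for this test φ.
Moreover u is smooth here and v(x) = u'(x) = 3*x**2 - 4*x pointwise, so the identity holds for every test function. Hence v is the weak derivative of u.


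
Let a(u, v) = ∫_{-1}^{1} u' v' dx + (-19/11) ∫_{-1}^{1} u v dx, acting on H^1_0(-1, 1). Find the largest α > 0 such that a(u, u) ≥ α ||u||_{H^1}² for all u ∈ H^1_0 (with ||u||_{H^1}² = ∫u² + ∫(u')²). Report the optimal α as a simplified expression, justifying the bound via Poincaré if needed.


α = (-76/11 + π^2)/(4 + π^2)

Coercivity of a(·,·) on H^1_0(-1, 1) means a(u, u) ≥ α ||u||_{H^1}² for every u ∈ H^1_0.
The interval has length L = 2, and Poincaré/coercivity depend only on L. Here a(u, u) = ∫(u')² + (-19/11)·∫u².
Here c = -19/11 < 0 with |c| < (π/L)² = π^2/4, so coercivity still holds. The condition a(u,u) ≥ α||u||_{H^1}² reads (1−α)∫(u')² ≥ (α−c)∫u². Any admissible α is ≤ 1 (rapidly oscillating u have ∫u²/∫(u')² → 0), and α = 1 would force 0 ≥ (1−c)∫u², impossible since c < 1; so 1−α > 0. By the sharp Poincaré inequality on H^1_0 of an interval of length L, ∫(u')² ≥ (π/L)²∫u² with equality for the first sine mode sin(π(x−x₀)/L) (x₀ the left endpoint), so the inequality holds for all u iff (1−α)(π/L)² ≥ α − c, i.e. α ≤ ((π/L)² + c)/((π/L)² + 1) = (1 + c(L/π)²)/(1 + (L/π)²). (Direct route, valid since c ≤ 0: Poincaré gives c∫u² ≥ c(L/π)²∫(u')², so a(u,u) ≥ (1 + c(L/π)²)∫(u')², while ||u||_{H^1}² ≤ (1 + (L/π)²)∫(u')²; dividing yields the same α.) With (π/L)² = π^2/4 and c = -19/11, the largest admissible constant is α = ((π/L)² + c)/((π/L)² + 1).
Simplifying, α = (-76/11 + π^2)/(4 + π^2).


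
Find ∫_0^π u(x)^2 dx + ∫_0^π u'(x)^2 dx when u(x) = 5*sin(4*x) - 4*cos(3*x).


||u||_{H^1(0,π)}^2 = -3200/7 + 585*π/2

u'(x) = 12*sin(3*x) + 20*cos(4*x).
Expand u² and (u')² and integrate term by term on (0, π), using: for integers n ≥ 1, ∫_0^π sin²(nx) dx = ∫_0^π cos²(nx) dx = π/2; for n ≠ n', ∫_0^π sin(nx)sin(n'x) dx = ∫_0^π cos(nx)cos(n'x) dx = 0; and by product-to-sum, ∫_0^π sin(nx)cos(n'x) dx = ½∫_0^π [sin((n+n')x) + sin((n−n')x)] dx, which is 0 when n+n' is even and 2n/(n²−n'²) when n+n' is odd (it need not vanish on (0, π)).
  u² squared terms: (-4)²·∫cos(3x)² dx = 16·π/2 = 8*π;  (5)²·∫sin(4x)² dx = 25·π/2 = 25*π/2.
  u² cross terms: 2·(-4)·(5)·∫cos(3x)·sin(4x) dx = -40·(8/7) = -320/7.
  So ∫_0^π u² dx = 8*π + 25*π/2 − 320/7 = -320/7 + 41*π/2.
  (u')² squared terms: (12)²·∫sin(3x)² dx = 144·π/2 = 72*π;  (20)²·∫cos(4x)² dx = 400·π/2 = 200*π.
  (u')² cross terms: 2·(12)·(20)·∫sin(3x)·cos(4x) dx = 480·(-6/7) = -2880/7.
  So ∫_0^π (u')² dx = 72*π + 200*π − 2880/7 = -2880/7 + 272*π.
||u||_{H^1}^2 = (-320/7 + 41*π/2) + (-2880/7 + 272*π) = -3200/7 + 585*π/2.


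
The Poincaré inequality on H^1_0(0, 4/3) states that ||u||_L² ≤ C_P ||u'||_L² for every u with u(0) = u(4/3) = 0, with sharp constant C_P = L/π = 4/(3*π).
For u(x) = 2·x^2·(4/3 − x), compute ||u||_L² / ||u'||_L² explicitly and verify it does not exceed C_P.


||u||_L² / ||u'||_L² = 2*sqrt(14)/21 < C_P = 4/(3*π).

u(x) = 2·x^2·(4/3 − x), so u'(x) = 2*x*(8 - 9*x)/3.
u(x) = 2·x^2·(4/3 − x) vanishes at x = 0 and x = 4/3, so u ∈ H^1_0(0, 4/3). Differentiate via the product rule and integrate the resulting polynomials term by term.
  ∫_0^4/3 u² dx = ∫_0^4/3 (4*x^6 - 32*x^5/3 + 64*x^4/9) dx. Term by term:
    ∫_0^4/3 4*x^6 dx = 65536/15309;  ∫_0^4/3 -32*x^5/3 dx = -65536/6561;  ∫_0^4/3 64*x^4/9 dx = 65536/10935.
  Sum: 65536/15309 − 65536/6561 + 65536/10935 = 65536/229635.
  ∫_0^4/3 (u')² dx = ∫_0^4/3 (36*x^4 - 64*x^3 + 256*x^2/9) dx. Term by term:
    ∫_0^4/3 36*x^4 dx = 4096/135;  ∫_0^4/3 -64*x^3 dx = -4096/81;  ∫_0^4/3 256*x^2/9 dx = 16384/729.
  Sum: 4096/135 − 4096/81 + 16384/729 = 8192/3645.
∫_0^4/3 u² dx = 65536/229635, so ||u||_L² = 256*sqrt(35)/2835.
∫_0^4/3 (u')² dx = 8192/3645, so ||u'||_L² = 64*sqrt(10)/135.
Ratio ||u||_L² / ||u'||_L² = 2*sqrt(14)/21.
Sharp Poincaré constant on H^1_0(0, 4/3) is C_P = L/π = 4/(3*π), achieved by sin(3*π/4·x).
A polynomial bump cannot attain the sharp Poincaré constant (only the first sine eigenfunction does), so the ratio is strictly less than C_P, consistent with ||u||_L² ≤ C_P ||u'||_L².


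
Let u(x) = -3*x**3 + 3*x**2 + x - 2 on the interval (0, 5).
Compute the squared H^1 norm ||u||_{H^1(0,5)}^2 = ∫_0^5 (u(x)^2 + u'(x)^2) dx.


||u||_{H^1}^2 = 3881875/42

The H^1 norm (squared) on an interval (0, L) is
  ||u||_{H^1}^2 = ∫_0^L u(x)^2 dx + ∫_0^L u'(x)^2 dx.
Compute u'(x) = -9*x**2 + 6*x + 1.
Then u(x)^2 = 9*x**6 - 18*x**5 + 3*x**4 + 18*x**3 - 11*x**2 - 4*x + 4 and u'(x)^2 = 81*x**4 - 108*x**3 + 18*x**2 + 12*x + 1.
Integrate each monomial from 0 to 5 using ∫_0^5 c·x^n dx = c·5^(n+1)/(n+1):
  ∫_0^5 u(x)^2 dx = ∫_0^5 (9*x^6 - 18*x^5 + 3*x^4 + 18*x^3 - 11*x^2 - 4*x + 4) dx. Term by term:
    ∫_0^5 9*x^6 dx = 703125/7;  ∫_0^5 -18*x^5 dx = -46875;  ∫_0^5 3*x^4 dx = 1875;
    ∫_0^5 18*x^3 dx = 5625/2;  ∫_0^5 -11*x^2 dx = -1375/3;  ∫_0^5 -4*x dx = -50;
    ∫_0^5 4 dx = 20.
  Sum: 703125/7 − 46875 + 1875 + 5625/2 − 1375/3 − 50 + 20 = 2426365/42.
  ∫_0^5 u'(x)^2 dx = ∫_0^5 (81*x^4 - 108*x^3 + 18*x^2 + 12*x + 1) dx. Term by term:
    ∫_0^5 81*x^4 dx = 50625;  ∫_0^5 -108*x^3 dx = -16875;  ∫_0^5 18*x^2 dx = 750;
    ∫_0^5 12*x dx = 150;  ∫_0^5 1 dx = 5.
  Sum: 50625 − 16875 + 750 + 150 + 5 = 34655.
Adding: ||u||_{H^1}^2 = 2426365/42 + 34655 = 3881875/42.


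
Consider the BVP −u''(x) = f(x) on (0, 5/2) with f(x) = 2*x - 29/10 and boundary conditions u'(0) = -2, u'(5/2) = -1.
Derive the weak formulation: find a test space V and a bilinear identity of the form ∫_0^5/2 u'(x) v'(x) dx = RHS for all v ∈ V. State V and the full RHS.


V = H^1(0, 5/2) (v unrestricted at boundary; u is determined up to an additive constant); weak form: ∫_0^5/2 u'v' dx = ∫_0^5/2 (2*x - 29/10) v dx − v(5/2) + 2·v(0) for all v ∈ V.

Multiply both sides by a test function v and integrate from 0 to 5/2:
  ∫_0^5/2 −u''(x) v(x) dx = ∫_0^5/2 f(x) v(x) dx.
Integrate the LHS by parts once:
  ∫_0^5/2 −u'' v dx = −[u'(x) v(x)]_0^5/2 + ∫_0^5/2 u'(x) v'(x) dx.
Thus ∫_0^5/2 u'(x) v'(x) dx = ∫_0^5/2 f(x) v(x) dx + [u'(x) v(x)]_0^5/2.
Choose V so that boundary terms are either known or forced to vanish.
u has inhomogeneous Neumann u'(0) = -2, u'(5/2) = -1. [u' v]_0^5/2 = (-1)·v(5/2) − (-2)·v(0) = − v(5/2) + 2·v(0). Take V = H^1(0, 5/2); boundary term becomes part of RHS.
Weak formulation: find u (satisfying any essential BC) such that ∫_0^5/2 u'(x) v'(x) dx = ∫_0^5/2 f v dx − v(5/2) + 2·v(0) for all v ∈ V (Neumann data are natural BCs: they enter the RHS as boundary terms).
Substituting f(x) = 2*x - 29/10, the right-hand side is ∫_0^5/2 (2*x - 29/10) v dx − v(5/2) + 2·v(0).
Compatibility check (pure Neumann): taking v ≡ 1 ∈ V gives 0 = ∫_0^5/2 f dx + (-1) − (-2), i.e. ∫_0^5/2 f dx must equal u'(0) − u'(5/2) = -1. Indeed ∫_0^5/2 (2*x - 29/10) dx = -1, so the data are compatible. The solution is then unique only up to an additive constant (fix it e.g. by requiring ∫_0^5/2 u dx = 0).


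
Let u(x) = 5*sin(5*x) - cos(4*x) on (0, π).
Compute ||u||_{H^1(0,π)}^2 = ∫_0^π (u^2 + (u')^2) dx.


||u||_{H^1(0,π)}^2 = -1700/9 + 667*π/2

u'(x) = 4*sin(4*x) + 25*cos(5*x).
Expand u² and (u')² and integrate term by term on (0, π), using: for integers n ≥ 1, ∫_0^π sin²(nx) dx = ∫_0^π cos²(nx) dx = π/2; for n ≠ n', ∫_0^π sin(nx)sin(n'x) dx = ∫_0^π cos(nx)cos(n'x) dx = 0; and by product-to-sum, ∫_0^π sin(nx)cos(n'x) dx = ½∫_0^π [sin((n+n')x) + sin((n−n')x)] dx, which is 0 when n+n' is even and 2n/(n²−n'²) when n+n' is odd (it need not vanish on (0, π)).
  u² squared terms: (-1)²·∫cos(4x)² dx = 1·π/2 = π/2;  (5)²·∫sin(5x)² dx = 25·π/2 = 25*π/2.
  u² cross terms: 2·(-1)·(5)·∫cos(4x)·sin(5x) dx = -10·(10/9) = -100/9.
  So ∫_0^π u² dx = π/2 + 25*π/2 − 100/9 = -100/9 + 13*π.
  (u')² squared terms: (4)²·∫sin(4x)² dx = 16·π/2 = 8*π;  (25)²·∫cos(5x)² dx = 625·π/2 = 625*π/2.
  (u')² cross terms: 2·(4)·(25)·∫sin(4x)·cos(5x) dx = 200·(-8/9) = -1600/9.
  So ∫_0^π (u')² dx = 8*π + 625*π/2 − 1600/9 = -1600/9 + 641*π/2.
||u||_{H^1}^2 = (-100/9 + 13*π) + (-1600/9 + 641*π/2) = -1700/9 + 667*π/2.


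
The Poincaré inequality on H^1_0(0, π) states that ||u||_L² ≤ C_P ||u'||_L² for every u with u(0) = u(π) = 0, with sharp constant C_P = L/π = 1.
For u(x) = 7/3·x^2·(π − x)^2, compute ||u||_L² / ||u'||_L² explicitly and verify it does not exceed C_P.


||u||_L² / ||u'||_L² = sqrt(3)*π/6 < C_P = 1.

u(x) = 7/3·x^2·(π − x)^2, so u'(x) = 14*x*(x - π)*(2*x - π)/3.
u(x) = 7/3·x^2·(π − x)^2 vanishes at x = 0 and x = π, so u ∈ H^1_0(0, π). Differentiate via the product rule and integrate the resulting polynomials term by term.
  ∫_0^π u² dx = ∫_0^π (49*x^8/9 - 196*π*x^7/9 + 98*π^2*x^6/3 - 196*π^3*x^5/9 + 49*π^4*x^4/9) dx. Term by term:
    ∫_0^π 49*x^8/9 dx = 49*π^9/81;  ∫_0^π -196*π*x^7/9 dx = -49*π^9/18;  ∫_0^π 98*π^2*x^6/3 dx = 14*π^9/3;
    ∫_0^π -196*π^3*x^5/9 dx = -98*π^9/27;  ∫_0^π 49*π^4*x^4/9 dx = 49*π^9/45.
  Sum: 49*π^9/81 − 49*π^9/18 + 14*π^9/3 − 98*π^9/27 + 49*π^9/45 = 7*π^9/810.
  ∫_0^π (u')² dx = ∫_0^π (784*x^6/9 - 784*π*x^5/3 + 2548*π^2*x^4/9 - 392*π^3*x^3/3 + 196*π^4*x^2/9) dx. Term by term:
    ∫_0^π 784*x^6/9 dx = 112*π^7/9;  ∫_0^π -784*π*x^5/3 dx = -392*π^7/9;  ∫_0^π 2548*π^2*x^4/9 dx = 2548*π^7/45;
    ∫_0^π -392*π^3*x^3/3 dx = -98*π^7/3;  ∫_0^π 196*π^4*x^2/9 dx = 196*π^7/27.
  Sum: 112*π^7/9 − 392*π^7/9 + 2548*π^7/45 − 98*π^7/3 + 196*π^7/27 = 14*π^7/135.
∫_0^π u² dx = 7*π^9/810, so ||u||_L² = sqrt(70)*π^(9/2)/90.
∫_0^π (u')² dx = 14*π^7/135, so ||u'||_L² = sqrt(210)*π^(7/2)/45.
Ratio ||u||_L² / ||u'||_L² = sqrt(3)*π/6.
Sharp Poincaré constant on H^1_0(0, π) is C_P = L/π = 1, achieved by sin(x).
A polynomial bump cannot attain the sharp Poincaré constant (only the first sine eigenfunction does), so the ratio is strictly less than C_P, consistent with ||u||_L² ≤ C_P ||u'||_L².


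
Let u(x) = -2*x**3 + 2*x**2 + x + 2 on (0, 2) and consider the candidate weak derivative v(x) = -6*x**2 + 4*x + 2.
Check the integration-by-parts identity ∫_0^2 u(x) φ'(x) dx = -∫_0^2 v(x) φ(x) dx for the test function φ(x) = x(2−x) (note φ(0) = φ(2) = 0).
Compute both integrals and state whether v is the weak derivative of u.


LHS = 44/15, RHS = 8/5. No, v is not the weak derivative of u.

u(x) = -2*x**3 + 2*x**2 + x + 2, classical derivative u'(x) = -6*x**2 + 4*x + 1.
φ(x) = x(2−x), so φ'(x) = 2 - 2*x.
Note φ(0) = φ(2) = 0, so the boundary term u·φ vanishes.
LHS = ∫_0^2 u(x) φ'(x) dx = ∫_0^2 (4*x^4 - 8*x^3 + 2*x^2 - 2*x + 4) dx. Term by term:
  ∫_0^2 4*x^4 dx = 128/5;  ∫_0^2 -8*x^3 dx = -32;  ∫_0^2 2*x^2 dx = 16/3;
  ∫_0^2 -2*x dx = -4;  ∫_0^2 4 dx = 8.
Sum: 128/5 − 32 + 16/3 − 4 + 8 = 44/15.
So LHS = 44/15.
∫_0^2 v(x) φ(x) dx = ∫_0^2 (6*x^4 - 16*x^3 + 6*x^2 + 4*x) dx. Term by term:
  ∫_0^2 6*x^4 dx = 192/5;  ∫_0^2 -16*x^3 dx = -64;  ∫_0^2 6*x^2 dx = 16;
  ∫_0^2 4*x dx = 8.
Sum: 192/5 − 64 + 16 + 8 = -8/5.
So RHS = -∫_0^2 v(x) φ(x) dx = 8/5.
LHS − RHS = 4/3 ≠ 0, so the identity fails.
(For a valid weak derivative the identity must hold for EVERY test function, in particular this one. The failure shows v is NOT the weak derivative of u.)
Correct weak derivative would be u'(x) = -6*x**2 + 4*x + 1.


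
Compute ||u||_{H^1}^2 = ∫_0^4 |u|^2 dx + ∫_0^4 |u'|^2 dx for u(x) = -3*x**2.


||u||_{H^1}^2 = 13056/5

The H^1 norm (squared) on an interval (0, L) is
  ||u||_{H^1}^2 = ∫_0^L u(x)^2 dx + ∫_0^L u'(x)^2 dx.
Compute u'(x) = -6*x.
Then u(x)^2 = 9*x**4 and u'(x)^2 = 36*x**2.
Integrate each monomial from 0 to 4 using ∫_0^4 c·x^n dx = c·4^(n+1)/(n+1):
  ∫_0^4 u(x)^2 dx = ∫_0^4 (9*x^4) dx. Term by term:
    ∫_0^4 9*x^4 dx = 9216/5.
  ∫_0^4 u'(x)^2 dx = ∫_0^4 (36*x^2) dx. Term by term:
    ∫_0^4 36*x^2 dx = 768.
Adding: ||u||_{H^1}^2 = 9216/5 + 768 = 13056/5.


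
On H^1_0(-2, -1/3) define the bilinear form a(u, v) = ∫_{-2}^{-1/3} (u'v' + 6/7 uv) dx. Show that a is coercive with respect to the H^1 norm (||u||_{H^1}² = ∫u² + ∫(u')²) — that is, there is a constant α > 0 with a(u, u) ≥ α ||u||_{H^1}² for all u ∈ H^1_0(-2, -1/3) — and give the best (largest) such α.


α = 3*(50 + 21*π^2)/(7*(25 + 9*π^2))

Coercivity of a(·,·) on H^1_0(-2, -1/3) means a(u, u) ≥ α ||u||_{H^1}² for every u ∈ H^1_0.
The interval has length L = 5/3, and Poincaré/coercivity depend only on L. Here a(u, u) = ∫(u')² + (6/7)·∫u².
Here 0 < c = 6/7 < 1. The condition a(u,u) ≥ α||u||_{H^1}² reads (1−α)∫(u')² ≥ (α−c)∫u². Any admissible α is ≤ 1 (rapidly oscillating u have ∫u²/∫(u')² → 0), and α = 1 would force 0 ≥ (1−c)∫u², impossible since c < 1; so 1−α > 0. By the sharp Poincaré inequality on H^1_0 of an interval of length L, ∫(u')² ≥ (π/L)²∫u² with equality for the first sine mode sin(π(x−x₀)/L) (x₀ the left endpoint), so the inequality holds for all u iff (1−α)(π/L)² ≥ α − c, i.e. α ≤ ((π/L)² + c)/((π/L)² + 1) = (1 + c(L/π)²)/(1 + (L/π)²). With (π/L)² = 9*π^2/25 and c = 6/7, the largest admissible constant is α = ((π/L)² + c)/((π/L)² + 1).
Simplifying, α = 3*(50 + 21*π^2)/(7*(25 + 9*π^2)).


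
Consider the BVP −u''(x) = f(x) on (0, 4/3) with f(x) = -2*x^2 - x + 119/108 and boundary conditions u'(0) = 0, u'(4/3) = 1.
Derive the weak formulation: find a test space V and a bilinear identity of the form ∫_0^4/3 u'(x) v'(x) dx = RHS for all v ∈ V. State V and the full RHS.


V = H^1(0, 4/3) (v unrestricted at boundary; u is determined up to an additive constant); weak form: ∫_0^4/3 u'v' dx = ∫_0^4/3 (-2*x^2 - x + 119/108) v dx + v(4/3) for all v ∈ V.

Multiply both sides by a test function v and integrate from 0 to 4/3:
  ∫_0^4/3 −u''(x) v(x) dx = ∫_0^4/3 f(x) v(x) dx.
Integrate the LHS by parts once:
  ∫_0^4/3 −u'' v dx = −[u'(x) v(x)]_0^4/3 + ∫_0^4/3 u'(x) v'(x) dx.
Thus ∫_0^4/3 u'(x) v'(x) dx = ∫_0^4/3 f(x) v(x) dx + [u'(x) v(x)]_0^4/3.
Choose V so that boundary terms are either known or forced to vanish.
u has inhomogeneous Neumann u'(0) = 0, u'(4/3) = 1. [u' v]_0^4/3 = (1)·v(4/3) − (0)·v(0) = v(4/3). Take V = H^1(0, 4/3); boundary term becomes part of RHS.
Weak formulation: find u (satisfying any essential BC) such that ∫_0^4/3 u'(x) v'(x) dx = ∫_0^4/3 f v dx + v(4/3) for all v ∈ V (Neumann data are natural BCs: they enter the RHS as boundary terms).
Substituting f(x) = -2*x^2 - x + 119/108, the right-hand side is ∫_0^4/3 (-2*x^2 - x + 119/108) v dx + v(4/3).
Compatibility check (pure Neumann): taking v ≡ 1 ∈ V gives 0 = ∫_0^4/3 f dx + (1) − (0), i.e. ∫_0^4/3 f dx must equal u'(0) − u'(4/3) = -1. Indeed ∫_0^4/3 (-2*x^2 - x + 119/108) dx = -1, so the data are compatible. The solution is then unique only up to an additive constant (fix it e.g. by requiring ∫_0^4/3 u dx = 0).


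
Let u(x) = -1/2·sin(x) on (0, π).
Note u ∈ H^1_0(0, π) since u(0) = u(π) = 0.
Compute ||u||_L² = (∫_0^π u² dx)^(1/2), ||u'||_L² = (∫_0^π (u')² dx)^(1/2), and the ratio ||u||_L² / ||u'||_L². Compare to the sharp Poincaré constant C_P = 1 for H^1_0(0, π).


||u||_L² / ||u'||_L² = 1 = C_P.

u(x) = -1/2·sin(x), so u'(x) = -cos(x)/2.
Writing u(x) = A·sin(kπx/L) with A = -1/2 and k = 1, use ∫_0^L sin²(kπx/L) dx = L/2 and ∫_0^L cos²(kπx/L) dx = L/2.
u² = 1/4·sin²(x) and (u')² = 1/4·cos²(x), and each of sin², cos² integrates to L/2 = π/2 over (0, π).
∫_0^π u² dx = π/8, so ||u||_L² = sqrt(2)*sqrt(π)/4.
∫_0^π (u')² dx = π/8, so ||u'||_L² = sqrt(2)*sqrt(π)/4.
Ratio ||u||_L² / ||u'||_L² = 1.
Sharp Poincaré constant on H^1_0(0, π) is C_P = L/π = 1, achieved by sin(x).
This is the k = 1 eigenfunction (up to amplitude), so the ratio equals the sharp Poincaré constant exactly.


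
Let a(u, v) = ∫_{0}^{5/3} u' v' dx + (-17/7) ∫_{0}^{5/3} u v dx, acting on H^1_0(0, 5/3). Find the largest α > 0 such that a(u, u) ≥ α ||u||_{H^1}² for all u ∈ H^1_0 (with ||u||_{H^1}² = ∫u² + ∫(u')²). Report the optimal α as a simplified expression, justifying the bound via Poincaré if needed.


α = (-425 + 63*π^2)/(7*(25 + 9*π^2))

Coercivity of a(·,·) on H^1_0(0, 5/3) means a(u, u) ≥ α ||u||_{H^1}² for every u ∈ H^1_0.
The interval has length L = 5/3, and Poincaré/coercivity depend only on L. Here a(u, u) = ∫(u')² + (-17/7)·∫u².
Here c = -17/7 < 0 with |c| < (π/L)² = 9*π^2/25, so coercivity still holds. The condition a(u,u) ≥ α||u||_{H^1}² reads (1−α)∫(u')² ≥ (α−c)∫u². Any admissible α is ≤ 1 (rapidly oscillating u have ∫u²/∫(u')² → 0), and α = 1 would force 0 ≥ (1−c)∫u², impossible since c < 1; so 1−α > 0. By the sharp Poincaré inequality on H^1_0 of an interval of length L, ∫(u')² ≥ (π/L)²∫u² with equality for the first sine mode sin(π(x−x₀)/L) (x₀ the left endpoint), so the inequality holds for all u iff (1−α)(π/L)² ≥ α − c, i.e. α ≤ ((π/L)² + c)/((π/L)² + 1) = (1 + c(L/π)²)/(1 + (L/π)²). (Direct route, valid since c ≤ 0: Poincaré gives c∫u² ≥ c(L/π)²∫(u')², so a(u,u) ≥ (1 + c(L/π)²)∫(u')², while ||u||_{H^1}² ≤ (1 + (L/π)²)∫(u')²; dividing yields the same α.) With (π/L)² = 9*π^2/25 and c = -17/7, the largest admissible constant is α = ((π/L)² + c)/((π/L)² + 1).
Simplifying, α = (-425 + 63*π^2)/(7*(25 + 9*π^2)).


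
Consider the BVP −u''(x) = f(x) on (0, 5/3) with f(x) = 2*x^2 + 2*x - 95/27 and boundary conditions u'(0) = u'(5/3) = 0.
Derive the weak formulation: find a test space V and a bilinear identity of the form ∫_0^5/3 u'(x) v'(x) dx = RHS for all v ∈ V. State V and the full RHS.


V = H^1(0, 5/3) (no boundary constraint on v; u is determined up to an additive constant); weak form: ∫_0^5/3 u'v' dx = ∫_0^5/3 (2*x^2 + 2*x - 95/27) v dx for all v ∈ V.

Multiply both sides by a test function v and integrate from 0 to 5/3:
  ∫_0^5/3 −u''(x) v(x) dx = ∫_0^5/3 f(x) v(x) dx.
Integrate the LHS by parts once:
  ∫_0^5/3 −u'' v dx = −[u'(x) v(x)]_0^5/3 + ∫_0^5/3 u'(x) v'(x) dx.
Thus ∫_0^5/3 u'(x) v'(x) dx = ∫_0^5/3 f(x) v(x) dx + [u'(x) v(x)]_0^5/3.
Choose V so that boundary terms are either known or forced to vanish.
u has homogeneous Neumann: u'(0) = u'(5/3) = 0. So [u' v]_0^5/3 = 0·v(5/3) − 0·v(0) = 0 for any v; take V = H^1(0, 5/3).
Weak formulation: find u (satisfying any essential BC) such that ∫_0^5/3 u'(x) v'(x) dx = ∫_0^5/3 f v dx for all v ∈ V (homogeneous Neumann, so boundary terms vanish).
Substituting f(x) = 2*x^2 + 2*x - 95/27, the right-hand side is ∫_0^5/3 (2*x^2 + 2*x - 95/27) v dx.
Compatibility check (pure Neumann): taking v ≡ 1 ∈ V gives 0 = ∫_0^5/3 f dx + (0) − (0), i.e. ∫_0^5/3 f dx must equal u'(0) − u'(5/3) = 0. Indeed ∫_0^5/3 (2*x^2 + 2*x - 95/27) dx = 0, so the data are compatible. The solution is then unique only up to an additive constant (fix it e.g. by requiring ∫_0^5/3 u dx = 0).


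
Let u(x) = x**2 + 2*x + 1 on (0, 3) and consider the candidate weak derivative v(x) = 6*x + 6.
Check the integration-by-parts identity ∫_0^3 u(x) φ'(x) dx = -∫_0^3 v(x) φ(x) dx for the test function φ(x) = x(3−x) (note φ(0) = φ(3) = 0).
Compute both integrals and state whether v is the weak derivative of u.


LHS = -45/2, RHS = -135/2. No, v is not the weak derivative of u.

u(x) = x**2 + 2*x + 1, classical derivative u'(x) = 2*x + 2.
φ(x) = x(3−x), so φ'(x) = 3 - 2*x.
Note φ(0) = φ(3) = 0, so the boundary term u·φ vanishes.
LHS = ∫_0^3 u(x) φ'(x) dx = ∫_0^3 (-2*x^3 - x^2 + 4*x + 3) dx. Term by term:
  ∫_0^3 -2*x^3 dx = -81/2;  ∫_0^3 -x^2 dx = -9;  ∫_0^3 4*x dx = 18;
  ∫_0^3 3 dx = 9.
Sum: -81/2 − 9 + 18 + 9 = -45/2.
So LHS = -45/2.
∫_0^3 v(x) φ(x) dx = ∫_0^3 (-6*x^3 + 12*x^2 + 18*x) dx. Term by term:
  ∫_0^3 -6*x^3 dx = -243/2;  ∫_0^3 12*x^2 dx = 108;  ∫_0^3 18*x dx = 81.
Sum: -243/2 + 108 + 81 = 135/2.
So RHS = -∫_0^3 v(x) φ(x) dx = -135/2.
LHS − RHS = 45 ≠ 0, so the identity fails.
(For a valid weak derivative the identity must hold for EVERY test function, in particular this one. The failure shows v is NOT the weak derivative of u.)
Correct weak derivative would be u'(x) = 2*x + 2.


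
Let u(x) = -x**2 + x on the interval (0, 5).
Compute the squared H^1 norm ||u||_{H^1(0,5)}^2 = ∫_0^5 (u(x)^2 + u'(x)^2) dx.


||u||_{H^1}^2 = 2855/6

The H^1 norm (squared) on an interval (0, L) is
  ||u||_{H^1}^2 = ∫_0^L u(x)^2 dx + ∫_0^L u'(x)^2 dx.
Compute u'(x) = 1 - 2*x.
Then u(x)^2 = x**4 - 2*x**3 + x**2 and u'(x)^2 = 4*x**2 - 4*x + 1.
Integrate each monomial from 0 to 5 using ∫_0^5 c·x^n dx = c·5^(n+1)/(n+1):
  ∫_0^5 u(x)^2 dx = ∫_0^5 (x^4 - 2*x^3 + x^2) dx. Term by term:
    ∫_0^5 x^4 dx = 625;  ∫_0^5 -2*x^3 dx = -625/2;  ∫_0^5 x^2 dx = 125/3.
  Sum: 625 − 625/2 + 125/3 = 2125/6.
  ∫_0^5 u'(x)^2 dx = ∫_0^5 (4*x^2 - 4*x + 1) dx. Term by term:
    ∫_0^5 4*x^2 dx = 500/3;  ∫_0^5 -4*x dx = -50;  ∫_0^5 1 dx = 5.
  Sum: 500/3 − 50 + 5 = 365/3.
Adding: ||u||_{H^1}^2 = 2125/6 + 365/3 = 2855/6.


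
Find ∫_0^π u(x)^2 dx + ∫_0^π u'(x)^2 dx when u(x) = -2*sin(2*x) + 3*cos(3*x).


||u||_{H^1(0,π)}^2 = 96 + 55*π

u'(x) = -9*sin(3*x) - 4*cos(2*x).
Expand u² and (u')² and integrate term by term on (0, π), using: for integers n ≥ 1, ∫_0^π sin²(nx) dx = ∫_0^π cos²(nx) dx = π/2; for n ≠ n', ∫_0^π sin(nx)sin(n'x) dx = ∫_0^π cos(nx)cos(n'x) dx = 0; and by product-to-sum, ∫_0^π sin(nx)cos(n'x) dx = ½∫_0^π [sin((n+n')x) + sin((n−n')x)] dx, which is 0 when n+n' is even and 2n/(n²−n'²) when n+n' is odd (it need not vanish on (0, π)).
  u² squared terms: (-2)²·∫sin(2x)² dx = 4·π/2 = 2*π;  (3)²·∫cos(3x)² dx = 9·π/2 = 9*π/2.
  u² cross terms: 2·(-2)·(3)·∫sin(2x)·cos(3x) dx = -12·(-4/5) = 48/5.
  So ∫_0^π u² dx = 2*π + 9*π/2 + 48/5 = 48/5 + 13*π/2.
  (u')² squared terms: (-9)²·∫sin(3x)² dx = 81·π/2 = 81*π/2;  (-4)²·∫cos(2x)² dx = 16·π/2 = 8*π.
  (u')² cross terms: 2·(-9)·(-4)·∫sin(3x)·cos(2x) dx = 72·(6/5) = 432/5.
  So ∫_0^π (u')² dx = 81*π/2 + 8*π + 432/5 = 432/5 + 97*π/2.
||u||_{H^1}^2 = (48/5 + 13*π/2) + (432/5 + 97*π/2) = 96 + 55*π.


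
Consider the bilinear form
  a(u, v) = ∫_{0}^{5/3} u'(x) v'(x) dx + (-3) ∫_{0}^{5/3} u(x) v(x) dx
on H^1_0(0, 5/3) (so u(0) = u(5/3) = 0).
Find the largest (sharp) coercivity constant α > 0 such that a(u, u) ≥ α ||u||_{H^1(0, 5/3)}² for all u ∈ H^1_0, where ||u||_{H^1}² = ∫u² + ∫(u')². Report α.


α = 3*(-25 + 3*π^2)/(25 + 9*π^2)

Coercivity of a(·,·) on H^1_0(0, 5/3) means a(u, u) ≥ α ||u||_{H^1}² for every u ∈ H^1_0.
The interval has length L = 5/3, and Poincaré/coercivity depend only on L. Here a(u, u) = ∫(u')² + (-3)·∫u².
Here c = -3 < 0 with |c| < (π/L)² = 9*π^2/25, so coercivity still holds. The condition a(u,u) ≥ α||u||_{H^1}² reads (1−α)∫(u')² ≥ (α−c)∫u². Any admissible α is ≤ 1 (rapidly oscillating u have ∫u²/∫(u')² → 0), and α = 1 would force 0 ≥ (1−c)∫u², impossible since c < 1; so 1−α > 0. By the sharp Poincaré inequality on H^1_0 of an interval of length L, ∫(u')² ≥ (π/L)²∫u² with equality for the first sine mode sin(π(x−x₀)/L) (x₀ the left endpoint), so the inequality holds for all u iff (1−α)(π/L)² ≥ α − c, i.e. α ≤ ((π/L)² + c)/((π/L)² + 1) = (1 + c(L/π)²)/(1 + (L/π)²). (Direct route, valid since c ≤ 0: Poincaré gives c∫u² ≥ c(L/π)²∫(u')², so a(u,u) ≥ (1 + c(L/π)²)∫(u')², while ||u||_{H^1}² ≤ (1 + (L/π)²)∫(u')²; dividing yields the same α.) With (π/L)² = 9*π^2/25 and c = -3, the largest admissible constant is α = ((π/L)² + c)/((π/L)² + 1).
Simplifying, α = 3*(-25 + 3*π^2)/(25 + 9*π^2).


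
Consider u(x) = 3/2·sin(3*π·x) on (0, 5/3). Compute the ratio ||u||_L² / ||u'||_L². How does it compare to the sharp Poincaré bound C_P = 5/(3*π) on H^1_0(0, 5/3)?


||u||_L² / ||u'||_L² = 1/(3*π) < C_P = 5/(3*π).

u(x) = 3/2·sin(3*π·x), so u'(x) = 9*π*cos(3*π*x)/2.
Writing u(x) = A·sin(kπx/L) with A = 3/2 and k = 5, use ∫_0^L sin²(kπx/L) dx = L/2 and ∫_0^L cos²(kπx/L) dx = L/2.
u² = 9/4·sin²(3*π·x) and (u')² = 81*π^2/4·cos²(3*π·x), and each of sin², cos² integrates to L/2 = 5/6 over (0, 5/3).
∫_0^5/3 u² dx = 15/8, so ||u||_L² = sqrt(30)/4.
∫_0^5/3 (u')² dx = 135*π^2/8, so ||u'||_L² = 3*sqrt(30)*π/4.
Ratio ||u||_L² / ||u'||_L² = 1/(3*π).
Sharp Poincaré constant on H^1_0(0, 5/3) is C_P = L/π = 5/(3*π), achieved by sin(3*π/5·x).
This is the k = 5 harmonic; the ratio L/(kπ) is strictly less than C_P = L/π, consistent with the sharp inequality ||u||_L² ≤ C_P ||u'||_L².


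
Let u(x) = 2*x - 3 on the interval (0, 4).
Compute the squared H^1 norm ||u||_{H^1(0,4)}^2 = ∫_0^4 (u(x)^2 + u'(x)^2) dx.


||u||_{H^1}^2 = 124/3

The H^1 norm (squared) on an interval (0, L) is
  ||u||_{H^1}^2 = ∫_0^L u(x)^2 dx + ∫_0^L u'(x)^2 dx.
Compute u'(x) = 2.
Then u(x)^2 = 4*x**2 - 12*x + 9 and u'(x)^2 = 4.
Integrate each monomial from 0 to 4 using ∫_0^4 c·x^n dx = c·4^(n+1)/(n+1):
  ∫_0^4 u(x)^2 dx = ∫_0^4 (4*x^2 - 12*x + 9) dx. Term by term:
    ∫_0^4 4*x^2 dx = 256/3;  ∫_0^4 -12*x dx = -96;  ∫_0^4 9 dx = 36.
  Sum: 256/3 − 96 + 36 = 76/3.
  ∫_0^4 u'(x)^2 dx = ∫_0^4 (4) dx. Term by term:
    ∫_0^4 4 dx = 16.
Adding: ||u||_{H^1}^2 = 76/3 + 16 = 124/3.


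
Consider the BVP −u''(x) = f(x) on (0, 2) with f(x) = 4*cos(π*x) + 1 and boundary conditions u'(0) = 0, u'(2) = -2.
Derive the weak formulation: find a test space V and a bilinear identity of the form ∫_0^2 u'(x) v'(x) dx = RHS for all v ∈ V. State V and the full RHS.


V = H^1(0, 2) (v unrestricted at boundary; u is determined up to an additive constant); weak form: ∫_0^2 u'v' dx = ∫_0^2 (4*cos(π*x) + 1) v dx − 2·v(2) for all v ∈ V.

Multiply both sides by a test function v and integrate from 0 to 2:
  ∫_0^2 −u''(x) v(x) dx = ∫_0^2 f(x) v(x) dx.
Integrate the LHS by parts once:
  ∫_0^2 −u'' v dx = −[u'(x) v(x)]_0^2 + ∫_0^2 u'(x) v'(x) dx.
Thus ∫_0^2 u'(x) v'(x) dx = ∫_0^2 f(x) v(x) dx + [u'(x) v(x)]_0^2.
Choose V so that boundary terms are either known or forced to vanish.
u has inhomogeneous Neumann u'(0) = 0, u'(2) = -2. [u' v]_0^2 = (-2)·v(2) − (0)·v(0) = − 2·v(2). Take V = H^1(0, 2); boundary term becomes part of RHS.
Weak formulation: find u (satisfying any essential BC) such that ∫_0^2 u'(x) v'(x) dx = ∫_0^2 f v dx − 2·v(2) for all v ∈ V (Neumann data are natural BCs: they enter the RHS as boundary terms).
Substituting f(x) = 4*cos(π*x) + 1, the right-hand side is ∫_0^2 (4*cos(π*x) + 1) v dx − 2·v(2).
Compatibility check (pure Neumann): taking v ≡ 1 ∈ V gives 0 = ∫_0^2 f dx + (-2) − (0), i.e. ∫_0^2 f dx must equal u'(0) − u'(2) = 2. Indeed ∫_0^2 (4*cos(π*x) + 1) dx = 2, so the data are compatible. The solution is then unique only up to an additive constant (fix it e.g. by requiring ∫_0^2 u dx = 0).


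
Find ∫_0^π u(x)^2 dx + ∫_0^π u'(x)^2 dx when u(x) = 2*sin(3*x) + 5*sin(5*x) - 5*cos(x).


||u||_{H^1(0,π)}^2 = 370*π

u'(x) = 5*sin(x) + 6*cos(3*x) + 25*cos(5*x).
Expand u² and (u')² and integrate term by term on (0, π), using: for integers n ≥ 1, ∫_0^π sin²(nx) dx = ∫_0^π cos²(nx) dx = π/2; for n ≠ n', ∫_0^π sin(nx)sin(n'x) dx = ∫_0^π cos(nx)cos(n'x) dx = 0; and by product-to-sum, ∫_0^π sin(nx)cos(n'x) dx = ½∫_0^π [sin((n+n')x) + sin((n−n')x)] dx, which is 0 when n+n' is even and 2n/(n²−n'²) when n+n' is odd (it need not vanish on (0, π)).
  u² squared terms: (-5)²·∫cos(x)² dx = 25·π/2 = 25*π/2;  (2)²·∫sin(3x)² dx = 4·π/2 = 2*π;  (5)²·∫sin(5x)² dx = 25·π/2 = 25*π/2.
  u² cross terms: 2·(-5)·(2)·∫cos(x)·sin(3x) dx = -20·(0) = 0;  2·(-5)·(5)·∫cos(x)·sin(5x) dx = -50·(0) = 0;  2·(2)·(5)·∫sin(3x)·sin(5x) dx = 20·(0) = 0.
  So ∫_0^π u² dx = 25*π/2 + 2*π + 25*π/2 + 0 + 0 + 0 = 27*π.
  (u')² squared terms: (5)²·∫sin(x)² dx = 25·π/2 = 25*π/2;  (6)²·∫cos(3x)² dx = 36·π/2 = 18*π;  (25)²·∫cos(5x)² dx = 625·π/2 = 625*π/2.
  (u')² cross terms: 2·(5)·(6)·∫sin(x)·cos(3x) dx = 60·(0) = 0;  2·(5)·(25)·∫sin(x)·cos(5x) dx = 250·(0) = 0;  2·(6)·(25)·∫cos(3x)·cos(5x) dx = 300·(0) = 0.
  So ∫_0^π (u')² dx = 25*π/2 + 18*π + 625*π/2 + 0 + 0 + 0 = 343*π.
||u||_{H^1}^2 = (27*π) + (343*π) = 370*π.


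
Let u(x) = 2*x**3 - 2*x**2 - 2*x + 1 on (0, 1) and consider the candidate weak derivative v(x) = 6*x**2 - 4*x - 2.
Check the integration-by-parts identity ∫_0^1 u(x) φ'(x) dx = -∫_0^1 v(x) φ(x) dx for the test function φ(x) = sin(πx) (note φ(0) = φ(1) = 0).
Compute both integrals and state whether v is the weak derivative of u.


LHS = 2/π + 24/π^3, RHS = 2/π + 24/π^3. Yes, v = u' weakly.

u(x) = 2*x**3 - 2*x**2 - 2*x + 1, classical derivative u'(x) = 6*x**2 - 4*x - 2.
φ(x) = sin(πx), so φ'(x) = π*cos(π*x).
Note φ(0) = φ(1) = 0, so the boundary term u·φ vanishes.
LHS = ∫_0^1 u(x) φ'(x) dx = ∫_0^1 (2*π*x^3*cos(π*x) - 2*π*x^2*cos(π*x) - 2*π*x*cos(π*x) + π*cos(π*x)) dx. Term by term:
  ∫_0^1 π*cos(π*x) dx = 0;  ∫_0^1 -2*π*x*cos(π*x) dx = 4/π;  ∫_0^1 -2*π*x^2*cos(π*x) dx = 4/π;
  ∫_0^1 2*π*x^3*cos(π*x) dx = -6/π + 24/π^3.
Sum: 0 + 4/π + 4/π + -6/π + 24/π^3 = 2/π + 24/π^3.
So LHS = 2/π + 24/π^3.
∫_0^1 v(x) φ(x) dx = ∫_0^1 (6*x^2*sin(π*x) - 4*x*sin(π*x) - 2*sin(π*x)) dx. Term by term:
  ∫_0^1 -2*sin(π*x) dx = -4/π;  ∫_0^1 -4*x*sin(π*x) dx = -4/π;  ∫_0^1 6*x^2*sin(π*x) dx = -24/π^3 + 6/π.
Sum: -4/π − 4/π + -24/π^3 + 6/π = -24/π^3 - 2/π.
So RHS = -∫_0^1 v(x) φ(x) dx = 2/π + 24/π^3.
LHS = RHS, so the identity holds for this test φ.
Moreover u is smooth here and v(x) = u'(x) = 6*x**2 - 4*x - 2 pointwise, so the identity holds for every test function. Hence v is the weak derivative of u.


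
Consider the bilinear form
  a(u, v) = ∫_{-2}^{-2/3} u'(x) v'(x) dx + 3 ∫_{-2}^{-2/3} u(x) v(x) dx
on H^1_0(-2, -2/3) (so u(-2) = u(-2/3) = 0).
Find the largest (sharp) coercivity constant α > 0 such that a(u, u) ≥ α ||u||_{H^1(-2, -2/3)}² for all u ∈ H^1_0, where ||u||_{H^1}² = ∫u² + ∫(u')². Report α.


α = 1

Coercivity of a(·,·) on H^1_0(-2, -2/3) means a(u, u) ≥ α ||u||_{H^1}² for every u ∈ H^1_0.
The interval has length L = 4/3, and Poincaré/coercivity depend only on L. Here a(u, u) = ∫(u')² + (3)·∫u².
Here c = 3 ≥ 1, so a(u,u) = ∫(u')² + c∫u² ≥ ∫(u')² + ∫u² = ||u||_{H^1}², i.e. α = 1 works. No larger α is possible: a(u,u) ≥ α||u||_{H^1}² means (1−α)∫(u')² ≥ (α−c)∫u², and for the modes u_n = sin(nπ(x−x₀)/L) (x₀ the left endpoint) one has ∫u_n²/∫(u_n')² = (L/(nπ))² → 0, so a(u_n,u_n)/||u_n||_{H^1}² → 1. Hence the optimal constant is α = 1.
Therefore α = 1.


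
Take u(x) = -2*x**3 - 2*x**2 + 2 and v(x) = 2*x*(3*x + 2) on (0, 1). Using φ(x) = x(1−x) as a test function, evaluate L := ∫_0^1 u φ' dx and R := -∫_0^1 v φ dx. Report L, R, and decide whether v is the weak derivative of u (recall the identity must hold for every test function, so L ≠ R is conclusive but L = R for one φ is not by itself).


LHS = 19/30, RHS = -19/30. No, v is not the weak derivative of u.

u(x) = -2*x**3 - 2*x**2 + 2, classical derivative u'(x) = -6*x**2 - 4*x.
φ(x) = x(1−x), so φ'(x) = 1 - 2*x.
Note φ(0) = φ(1) = 0, so the boundary term u·φ vanishes.
LHS = ∫_0^1 u(x) φ'(x) dx = ∫_0^1 (4*x^4 + 2*x^3 - 2*x^2 - 4*x + 2) dx. Term by term:
  ∫_0^1 4*x^4 dx = 4/5;  ∫_0^1 2*x^3 dx = 1/2;  ∫_0^1 -2*x^2 dx = -2/3;
  ∫_0^1 -4*x dx = -2;  ∫_0^1 2 dx = 2.
Sum: 4/5 + 1/2 − 2/3 − 2 + 2 = 19/30.
So LHS = 19/30.
∫_0^1 v(x) φ(x) dx = ∫_0^1 (-6*x^4 + 2*x^3 + 4*x^2) dx. Term by term:
  ∫_0^1 -6*x^4 dx = -6/5;  ∫_0^1 2*x^3 dx = 1/2;  ∫_0^1 4*x^2 dx = 4/3.
Sum: -6/5 + 1/2 + 4/3 = 19/30.
So RHS = -∫_0^1 v(x) φ(x) dx = -19/30.
LHS − RHS = 19/15 ≠ 0, so the identity fails.
(For a valid weak derivative the identity must hold for EVERY test function, in particular this one. The failure shows v is NOT the weak derivative of u.)
Correct weak derivative would be u'(x) = -6*x**2 - 4*x.


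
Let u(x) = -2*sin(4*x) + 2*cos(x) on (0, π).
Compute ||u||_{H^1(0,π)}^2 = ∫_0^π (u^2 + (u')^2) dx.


||u||_{H^1(0,π)}^2 = -128/15 + 38*π

u'(x) = -2*sin(x) - 8*cos(4*x).
Expand u² and (u')² and integrate term by term on (0, π), using: for integers n ≥ 1, ∫_0^π sin²(nx) dx = ∫_0^π cos²(nx) dx = π/2; for n ≠ n', ∫_0^π sin(nx)sin(n'x) dx = ∫_0^π cos(nx)cos(n'x) dx = 0; and by product-to-sum, ∫_0^π sin(nx)cos(n'x) dx = ½∫_0^π [sin((n+n')x) + sin((n−n')x)] dx, which is 0 when n+n' is even and 2n/(n²−n'²) when n+n' is odd (it need not vanish on (0, π)).
  u² squared terms: (-2)²·∫sin(4x)² dx = 4·π/2 = 2*π;  (2)²·∫cos(x)² dx = 4·π/2 = 2*π.
  u² cross terms: 2·(-2)·(2)·∫sin(4x)·cos(x) dx = -8·(8/15) = -64/15.
  So ∫_0^π u² dx = 2*π + 2*π − 64/15 = -64/15 + 4*π.
  (u')² squared terms: (-8)²·∫cos(4x)² dx = 64·π/2 = 32*π;  (-2)²·∫sin(x)² dx = 4·π/2 = 2*π.
  (u')² cross terms: 2·(-8)·(-2)·∫cos(4x)·sin(x) dx = 32·(-2/15) = -64/15.
  So ∫_0^π (u')² dx = 32*π + 2*π − 64/15 = -64/15 + 34*π.
||u||_{H^1}^2 = (-64/15 + 4*π) + (-64/15 + 34*π) = -128/15 + 38*π.


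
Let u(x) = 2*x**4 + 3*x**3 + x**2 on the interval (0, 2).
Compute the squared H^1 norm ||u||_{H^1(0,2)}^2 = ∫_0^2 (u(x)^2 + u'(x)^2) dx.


||u||_{H^1}^2 = 202672/45

The H^1 norm (squared) on an interval (0, L) is
  ||u||_{H^1}^2 = ∫_0^L u(x)^2 dx + ∫_0^L u'(x)^2 dx.
Compute u'(x) = 8*x**3 + 9*x**2 + 2*x.
Then u(x)^2 = 4*x**8 + 12*x**7 + 13*x**6 + 6*x**5 + x**4 and u'(x)^2 = 64*x**6 + 144*x**5 + 113*x**4 + 36*x**3 + 4*x**2.
Integrate each monomial from 0 to 2 using ∫_0^2 c·x^n dx = c·2^(n+1)/(n+1):
  ∫_0^2 u(x)^2 dx = ∫_0^2 (4*x^8 + 12*x^7 + 13*x^6 + 6*x^5 + x^4) dx. Term by term:
    ∫_0^2 4*x^8 dx = 2048/9;  ∫_0^2 12*x^7 dx = 384;  ∫_0^2 13*x^6 dx = 1664/7;
    ∫_0^2 6*x^5 dx = 64;  ∫_0^2 x^4 dx = 32/5.
  Sum: 2048/9 + 384 + 1664/7 + 64 + 32/5 = 289696/315.
  ∫_0^2 u'(x)^2 dx = ∫_0^2 (64*x^6 + 144*x^5 + 113*x^4 + 36*x^3 + 4*x^2) dx. Term by term:
    ∫_0^2 64*x^6 dx = 8192/7;  ∫_0^2 144*x^5 dx = 1536;  ∫_0^2 113*x^4 dx = 3616/5;
    ∫_0^2 36*x^3 dx = 144;  ∫_0^2 4*x^2 dx = 32/3.
  Sum: 8192/7 + 1536 + 3616/5 + 144 + 32/3 = 376336/105.
Adding: ||u||_{H^1}^2 = 289696/315 + 376336/105 = 202672/45.


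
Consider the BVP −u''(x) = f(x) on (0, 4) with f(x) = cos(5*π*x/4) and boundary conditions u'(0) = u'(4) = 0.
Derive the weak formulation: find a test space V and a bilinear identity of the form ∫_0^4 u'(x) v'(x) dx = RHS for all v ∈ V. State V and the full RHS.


V = H^1(0, 4) (no boundary constraint on v; u is determined up to an additive constant); weak form: ∫_0^4 u'v' dx = ∫_0^4 (cos(5*π*x/4)) v dx for all v ∈ V.

Multiply both sides by a test function v and integrate from 0 to 4:
  ∫_0^4 −u''(x) v(x) dx = ∫_0^4 f(x) v(x) dx.
Integrate the LHS by parts once:
  ∫_0^4 −u'' v dx = −[u'(x) v(x)]_0^4 + ∫_0^4 u'(x) v'(x) dx.
Thus ∫_0^4 u'(x) v'(x) dx = ∫_0^4 f(x) v(x) dx + [u'(x) v(x)]_0^4.
Choose V so that boundary terms are either known or forced to vanish.
u has homogeneous Neumann: u'(0) = u'(4) = 0. So [u' v]_0^4 = 0·v(4) − 0·v(0) = 0 for any v; take V = H^1(0, 4).
Weak formulation: find u (satisfying any essential BC) such that ∫_0^4 u'(x) v'(x) dx = ∫_0^4 f v dx for all v ∈ V (homogeneous Neumann, so boundary terms vanish).
Substituting f(x) = cos(5*π*x/4), the right-hand side is ∫_0^4 (cos(5*π*x/4)) v dx.
Compatibility check (pure Neumann): taking v ≡ 1 ∈ V gives 0 = ∫_0^4 f dx + (0) − (0), i.e. ∫_0^4 f dx must equal u'(0) − u'(4) = 0. Indeed ∫_0^4 (cos(5*π*x/4)) dx = 0, so the data are compatible. The solution is then unique only up to an additive constant (fix it e.g. by requiring ∫_0^4 u dx = 0).


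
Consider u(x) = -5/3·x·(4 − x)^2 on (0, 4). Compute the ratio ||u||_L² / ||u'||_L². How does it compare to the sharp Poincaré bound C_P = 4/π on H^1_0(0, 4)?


||u||_L² / ||u'||_L² = 2*sqrt(14)/7 < C_P = 4/π.

u(x) = -5/3·x·(4 − x)^2, so u'(x) = -5*x^2 + 80*x/3 - 80/3.
u(x) = -5/3·x·(4 − x)^2 vanishes at x = 0 and x = 4, so u ∈ H^1_0(0, 4). Differentiate via the product rule and integrate the resulting polynomials term by term.
  ∫_0^4 u² dx = ∫_0^4 (25*x^6/9 - 400*x^5/9 + 800*x^4/3 - 6400*x^3/9 + 6400*x^2/9) dx. Term by term:
    ∫_0^4 25*x^6/9 dx = 409600/63;  ∫_0^4 -400*x^5/9 dx = -819200/27;  ∫_0^4 800*x^4/3 dx = 163840/3;
    ∫_0^4 -6400*x^3/9 dx = -409600/9;  ∫_0^4 6400*x^2/9 dx = 409600/27.
  Sum: 409600/63 − 819200/27 + 163840/3 − 409600/9 + 409600/27 = 81920/189.
  ∫_0^4 (u')² dx = ∫_0^4 (25*x^4 - 800*x^3/3 + 8800*x^2/9 - 12800*x/9 + 6400/9) dx. Term by term:
    ∫_0^4 25*x^4 dx = 5120;  ∫_0^4 -800*x^3/3 dx = -51200/3;  ∫_0^4 8800*x^2/9 dx = 563200/27;
    ∫_0^4 -12800*x/9 dx = -102400/9;  ∫_0^4 6400/9 dx = 25600/9.
  Sum: 5120 − 51200/3 + 563200/27 − 102400/9 + 25600/9 = 10240/27.
∫_0^4 u² dx = 81920/189, so ||u||_L² = 128*sqrt(105)/63.
∫_0^4 (u')² dx = 10240/27, so ||u'||_L² = 32*sqrt(30)/9.
Ratio ||u||_L² / ||u'||_L² = 2*sqrt(14)/7.
Sharp Poincaré constant on H^1_0(0, 4) is C_P = L/π = 4/π, achieved by sin(π/4·x).
A polynomial bump cannot attain the sharp Poincaré constant (only the first sine eigenfunction does), so the ratio is strictly less than C_P, consistent with ||u||_L² ≤ C_P ||u'||_L².


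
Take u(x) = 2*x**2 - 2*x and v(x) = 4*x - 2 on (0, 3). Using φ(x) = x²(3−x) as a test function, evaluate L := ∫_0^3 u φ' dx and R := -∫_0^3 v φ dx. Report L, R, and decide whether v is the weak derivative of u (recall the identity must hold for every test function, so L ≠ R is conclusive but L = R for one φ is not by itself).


LHS = -351/10, RHS = -351/10. Yes, v = u' weakly.

u(x) = 2*x**2 - 2*x, classical derivative u'(x) = 4*x - 2.
φ(x) = x²(3−x), so φ'(x) = 3*x*(2 - x).
Note φ(0) = φ(3) = 0, so the boundary term u·φ vanishes.
LHS = ∫_0^3 u(x) φ'(x) dx = ∫_0^3 (-6*x^4 + 18*x^3 - 12*x^2) dx. Term by term:
  ∫_0^3 -6*x^4 dx = -1458/5;  ∫_0^3 18*x^3 dx = 729/2;  ∫_0^3 -12*x^2 dx = -108.
Sum: -1458/5 + 729/2 − 108 = -351/10.
So LHS = -351/10.
∫_0^3 v(x) φ(x) dx = ∫_0^3 (-4*x^4 + 14*x^3 - 6*x^2) dx. Term by term:
  ∫_0^3 -4*x^4 dx = -972/5;  ∫_0^3 14*x^3 dx = 567/2;  ∫_0^3 -6*x^2 dx = -54.
Sum: -972/5 + 567/2 − 54 = 351/10.
So RHS = -∫_0^3 v(x) φ(x) dx = -351/10.
LHS = RHS, so the identity holds for this test φ.
Moreover u is smooth here and v(x) = u'(x) = 4*x - 2 pointwise, so the identity holds for every test function. Hence v is the weak derivative of u.
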